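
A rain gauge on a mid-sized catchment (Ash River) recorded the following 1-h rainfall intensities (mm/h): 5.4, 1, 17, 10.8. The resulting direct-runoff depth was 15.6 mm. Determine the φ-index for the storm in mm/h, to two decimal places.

Only the 2 blocks with intensity above φ contribute runoff: 17, 10.8 mm/h.
Σ(I−φ)·Δt = d  ⇒  (17+10.8 − 2φ)·1 = 15.6
φ = (27.80 − 15.6/1) / 2 = 6.10 mm/h.

φ ≈ 6.10 mm/h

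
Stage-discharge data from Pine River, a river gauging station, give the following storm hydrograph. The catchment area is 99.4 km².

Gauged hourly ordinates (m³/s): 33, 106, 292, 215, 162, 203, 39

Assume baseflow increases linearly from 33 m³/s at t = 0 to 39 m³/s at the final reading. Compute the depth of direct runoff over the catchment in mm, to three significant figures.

Direct runoff: 0.00, 72.00, 257.00, 179.00, 125.00, 165.00, 0.00 m³/s; ΣQ_DR = 798.0 m³/s.
V = ΣQ_DR · Δt = 798.0 × 3600 s = 2.873 × 10^6 m³.
Over A = 99.4 km², depth = V / A = 28.9 mm.

d ≈ 28.9 mm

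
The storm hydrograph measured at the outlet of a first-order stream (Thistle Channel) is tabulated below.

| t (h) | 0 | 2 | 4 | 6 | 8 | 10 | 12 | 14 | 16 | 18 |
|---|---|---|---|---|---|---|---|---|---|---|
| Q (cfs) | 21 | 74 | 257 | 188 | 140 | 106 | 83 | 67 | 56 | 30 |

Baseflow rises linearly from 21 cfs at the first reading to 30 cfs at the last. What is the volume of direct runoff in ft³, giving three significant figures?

Direct-runoff ordinates (Q − Q_b): 0.00, 52.00, 234.00, 164.00, 115.00, 80.00, 56.00, 39.00, 27.00, 0.00 cfs.
ΣQ_DR = 767.0 cfs.
With Δt = 2 h = 7200 s, V = ΣQ_DR · Δt = 767.0 × 7200 = 5.52 × 10^6 ft³.

V ≈ 5.52 × 10^6 ft³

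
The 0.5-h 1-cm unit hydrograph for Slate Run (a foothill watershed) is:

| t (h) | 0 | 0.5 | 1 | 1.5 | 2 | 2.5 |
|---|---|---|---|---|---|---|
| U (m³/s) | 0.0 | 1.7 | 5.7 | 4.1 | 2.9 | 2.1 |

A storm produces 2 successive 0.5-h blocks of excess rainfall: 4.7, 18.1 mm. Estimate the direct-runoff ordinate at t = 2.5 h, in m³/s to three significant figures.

Q ≈ 6.24 m³/s

By discrete convolution, Q_j = Σ (P_i / 10 mm) · U_{j−i}.
At t = 2.5 h (j=5): Q = (4.7/10)·2.1 + (18.1/10)·2.9 = 6.24 m³/s.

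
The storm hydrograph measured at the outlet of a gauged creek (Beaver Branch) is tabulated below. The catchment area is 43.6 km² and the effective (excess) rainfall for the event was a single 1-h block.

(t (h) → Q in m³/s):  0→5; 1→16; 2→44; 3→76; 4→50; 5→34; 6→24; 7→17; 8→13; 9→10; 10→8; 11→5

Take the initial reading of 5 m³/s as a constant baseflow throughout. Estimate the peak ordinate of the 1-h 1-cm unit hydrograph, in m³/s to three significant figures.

U_p ≈ 35.5 m³/s

Direct runoff: 0.0, 11.0, 39.0, 71.0, 45.0, 29.0, 19.0, 12.0, 8.0, 5.0, 3.0, 0.0 m³/s; ΣQ_DR = 242.0 m³/s, peak = 71.0 m³/s.
Runoff depth d = ΣQ_DR·Δt / A = 242.0 × 3600 / (43.6 km²) = 19.98 mm.
The 1-cm UH is the DRH scaled by (10 mm)/d, so U_p = 71.0 × 10/19.98 = 35.5 m³/s.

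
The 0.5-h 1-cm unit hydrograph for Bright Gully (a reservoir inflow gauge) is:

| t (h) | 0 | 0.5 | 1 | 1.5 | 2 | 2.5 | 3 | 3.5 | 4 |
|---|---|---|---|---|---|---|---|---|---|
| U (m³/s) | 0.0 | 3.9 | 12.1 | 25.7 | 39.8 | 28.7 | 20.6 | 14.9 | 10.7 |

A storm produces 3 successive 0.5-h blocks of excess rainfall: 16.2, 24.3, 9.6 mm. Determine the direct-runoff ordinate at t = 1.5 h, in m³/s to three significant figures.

By discrete convolution, Q_j = Σ (P_i / 10 mm) · U_{j−i}.
At t = 1.5 h (j=3): Q = (16.2/10)·25.7 + (24.3/10)·12.1 + (9.6/10)·3.9 = 74.8 m³/s.

Q ≈ 74.8 m³/s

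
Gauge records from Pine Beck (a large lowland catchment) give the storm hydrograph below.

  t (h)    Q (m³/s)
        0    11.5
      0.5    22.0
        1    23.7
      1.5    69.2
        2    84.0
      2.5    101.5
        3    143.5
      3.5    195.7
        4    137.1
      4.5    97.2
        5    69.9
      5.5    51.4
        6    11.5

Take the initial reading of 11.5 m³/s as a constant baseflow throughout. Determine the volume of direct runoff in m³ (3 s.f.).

Direct-runoff ordinates (Q − Q_b): 0.0, 10.5, 12.2, 57.7, 72.5, 90.0, 132.0, 184.2, 125.6, 85.7, 58.4, 39.9, 0.0 m³/s.
ΣQ_DR = 868.7 m³/s.
With Δt = 0.5 h = 1800 s, V = ΣQ_DR · Δt = 868.7 × 1800 = 1.56 × 10^6 m³.

V ≈ 1.56 × 10^6 m³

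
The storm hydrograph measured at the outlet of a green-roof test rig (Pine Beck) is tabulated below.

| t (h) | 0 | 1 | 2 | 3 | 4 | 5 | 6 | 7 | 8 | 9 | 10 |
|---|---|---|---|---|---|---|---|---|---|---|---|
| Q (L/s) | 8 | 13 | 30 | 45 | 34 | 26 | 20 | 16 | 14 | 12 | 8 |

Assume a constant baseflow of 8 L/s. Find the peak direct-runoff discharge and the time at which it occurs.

Subtracting baseflow gives direct-runoff ordinates: 0.0, 5.0, 22.0, 37.0, 26.0, 18.0, 12.0, 8.0, 6.0, 4.0, 0.0 L/s.
The maximum is 37.0 L/s, occurring at the reading for t = 3 h.

Q_p = 37.0 L/s at t = 3 h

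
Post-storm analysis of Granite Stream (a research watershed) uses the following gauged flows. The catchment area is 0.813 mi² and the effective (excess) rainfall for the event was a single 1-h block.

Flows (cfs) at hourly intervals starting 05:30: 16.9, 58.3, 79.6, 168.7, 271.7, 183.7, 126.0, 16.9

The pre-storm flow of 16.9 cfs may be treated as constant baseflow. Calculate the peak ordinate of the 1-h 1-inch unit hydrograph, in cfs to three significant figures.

U_p ≈ 170 cfs

Direct runoff: 0.0, 41.4, 62.7, 151.8, 254.8, 166.8, 109.1, 0.0 cfs; ΣQ_DR = 786.6 cfs, peak = 254.8 cfs.
Runoff depth d = ΣQ_DR·Δt / A = 786.6 × 3600 / (0.813 mi²) = 1.499 in.
The 1-inch UH is the DRH scaled by (1 in)/d, so U_p = 254.8 × 1/1.499 = 170 cfs.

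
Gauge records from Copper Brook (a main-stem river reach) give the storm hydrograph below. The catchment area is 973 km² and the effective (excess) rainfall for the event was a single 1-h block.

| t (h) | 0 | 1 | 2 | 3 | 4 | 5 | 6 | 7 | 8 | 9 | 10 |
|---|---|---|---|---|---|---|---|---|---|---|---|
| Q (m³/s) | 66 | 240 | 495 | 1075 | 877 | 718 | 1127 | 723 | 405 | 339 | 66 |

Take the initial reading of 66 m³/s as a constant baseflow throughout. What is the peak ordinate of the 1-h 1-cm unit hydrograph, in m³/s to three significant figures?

Direct runoff: 0.0, 174.0, 429.0, 1009.0, 811.0, 652.0, 1061.0, 657.0, 339.0, 273.0, 0.0 m³/s; ΣQ_DR = 5405 m³/s, peak = 1061.0 m³/s.
Runoff depth d = ΣQ_DR·Δt / A = 5405 × 3600 / (973 km²) = 20.00 mm.
The 1-cm UH is the DRH scaled by (10 mm)/d, so U_p = 1061.0 × 10/20.00 = 531 m³/s.

U_p ≈ 531 m³/s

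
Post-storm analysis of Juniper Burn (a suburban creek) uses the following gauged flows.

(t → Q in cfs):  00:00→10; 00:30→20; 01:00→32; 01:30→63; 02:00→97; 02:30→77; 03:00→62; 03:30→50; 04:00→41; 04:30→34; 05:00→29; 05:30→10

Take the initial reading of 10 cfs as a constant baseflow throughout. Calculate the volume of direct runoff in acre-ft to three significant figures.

Direct-runoff ordinates (Q − Q_b): 0.0, 10.0, 22.0, 53.0, 87.0, 67.0, 52.0, 40.0, 31.0, 24.0, 19.0, 0.0 cfs.
ΣQ_DR = 405.0 cfs.
With Δt = 0.5 h = 1800 s, V = ΣQ_DR · Δt = 405.0 × 1800 = 7.29 × 10^5 ft³ = 16.7 acre-ft.

V ≈ 16.7 acre-ft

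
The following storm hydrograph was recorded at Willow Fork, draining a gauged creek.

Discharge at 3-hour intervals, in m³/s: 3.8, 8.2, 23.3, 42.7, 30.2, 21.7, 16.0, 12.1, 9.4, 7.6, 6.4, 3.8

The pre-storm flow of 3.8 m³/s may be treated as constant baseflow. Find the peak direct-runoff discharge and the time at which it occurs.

Subtracting baseflow gives direct-runoff ordinates: 0.0, 4.4, 19.5, 38.9, 26.4, 17.9, 12.2, 8.3, 5.6, 3.8, 2.6, 0.0 m³/s.
The maximum is 38.9 m³/s, occurring at the reading for t = 9 h.

Q_p = 38.9 m³/s at t = 9 h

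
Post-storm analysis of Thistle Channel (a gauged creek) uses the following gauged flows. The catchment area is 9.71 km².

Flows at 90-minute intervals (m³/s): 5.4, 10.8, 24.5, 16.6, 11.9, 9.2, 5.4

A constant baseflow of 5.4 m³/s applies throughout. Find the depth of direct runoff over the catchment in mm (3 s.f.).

Direct runoff: 0.0, 5.4, 19.1, 11.2, 6.5, 3.8, 0.0 m³/s; ΣQ_DR = 46.00 m³/s.
V = ΣQ_DR · Δt = 46.00 × 5400 s = 2.484 × 10^5 m³.
Over A = 9.71 km², depth = V / A = 25.6 mm.

d ≈ 25.6 mm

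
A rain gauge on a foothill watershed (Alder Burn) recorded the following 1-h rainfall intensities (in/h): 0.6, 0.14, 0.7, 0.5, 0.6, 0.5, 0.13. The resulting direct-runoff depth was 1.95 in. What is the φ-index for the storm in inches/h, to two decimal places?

φ ≈ 0.19 in/h

Only the 5 blocks with intensity above φ contribute runoff: 0.6, 0.7, 0.5, 0.6, 0.5 in/h.
Σ(I−φ)·Δt = d  ⇒  (0.6+0.7+0.5+0.6+0.5 − 5φ)·1 = 1.95
φ = (2.900 − 1.95/1) / 5 = 0.19 in/h.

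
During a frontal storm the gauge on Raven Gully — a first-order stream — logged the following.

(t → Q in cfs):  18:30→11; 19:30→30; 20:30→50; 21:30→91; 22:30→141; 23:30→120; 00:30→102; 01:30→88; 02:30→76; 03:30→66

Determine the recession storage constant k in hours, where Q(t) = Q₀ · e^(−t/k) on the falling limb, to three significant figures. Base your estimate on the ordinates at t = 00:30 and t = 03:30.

On the falling limb, Q drops from 102 to 66 cfs between t = 00:30 and t = 03:30 (Δt = 3 h).
k = −Δt / ln(Q₂/Q₁) = −3 / ln(66/102) = 6.89 h.

k ≈ 6.89 h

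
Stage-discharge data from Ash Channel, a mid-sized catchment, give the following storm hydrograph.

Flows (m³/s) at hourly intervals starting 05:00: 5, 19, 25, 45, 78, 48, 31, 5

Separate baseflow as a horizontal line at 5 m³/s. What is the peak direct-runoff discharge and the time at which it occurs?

Q_p = 73.0 m³/s at t = 09:00

Subtracting baseflow gives direct-runoff ordinates: 0.0, 14.0, 20.0, 40.0, 73.0, 43.0, 26.0, 0.0 m³/s.
The maximum is 73.0 m³/s, occurring at the reading for t = 09:00.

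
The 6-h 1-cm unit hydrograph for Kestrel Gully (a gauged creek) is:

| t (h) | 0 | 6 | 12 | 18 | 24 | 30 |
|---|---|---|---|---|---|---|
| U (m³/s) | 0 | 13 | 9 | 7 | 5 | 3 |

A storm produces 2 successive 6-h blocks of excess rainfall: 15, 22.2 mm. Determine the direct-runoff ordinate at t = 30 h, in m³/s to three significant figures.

Q ≈ 15.6 m³/s

By discrete convolution, Q_j = Σ (P_i / 10 mm) · U_{j−i}.
At t = 30 h (j=5): Q = (15/10)·3 + (22.2/10)·5 = 15.6 m³/s.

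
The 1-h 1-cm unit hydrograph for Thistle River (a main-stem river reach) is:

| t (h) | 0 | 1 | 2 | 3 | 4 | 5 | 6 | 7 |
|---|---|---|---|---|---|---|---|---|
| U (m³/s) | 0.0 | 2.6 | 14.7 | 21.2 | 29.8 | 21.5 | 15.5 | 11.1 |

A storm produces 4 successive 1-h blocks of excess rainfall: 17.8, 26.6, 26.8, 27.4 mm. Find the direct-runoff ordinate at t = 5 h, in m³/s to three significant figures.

Q ≈ 215 m³/s

By discrete convolution, Q_j = Σ (P_i / 10 mm) · U_{j−i}.
At t = 5 h (j=5): Q = (17.8/10)·21.5 + (26.6/10)·29.8 + (26.8/10)·21.2 + (27.4/10)·14.7 = 215 m³/s.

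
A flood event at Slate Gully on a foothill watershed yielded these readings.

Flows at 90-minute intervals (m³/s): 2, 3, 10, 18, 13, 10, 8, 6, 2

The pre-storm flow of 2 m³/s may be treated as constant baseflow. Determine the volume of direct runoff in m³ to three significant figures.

V ≈ 2.92 × 10^5 m³

Direct-runoff ordinates (Q − Q_b): 0.0, 1.0, 8.0, 16.0, 11.0, 8.0, 6.0, 4.0, 0.0 m³/s.
ΣQ_DR = 54.00 m³/s.
With Δt = 1.5 h = 5400 s, V = ΣQ_DR · Δt = 54.00 × 5400 = 2.92 × 10^5 m³.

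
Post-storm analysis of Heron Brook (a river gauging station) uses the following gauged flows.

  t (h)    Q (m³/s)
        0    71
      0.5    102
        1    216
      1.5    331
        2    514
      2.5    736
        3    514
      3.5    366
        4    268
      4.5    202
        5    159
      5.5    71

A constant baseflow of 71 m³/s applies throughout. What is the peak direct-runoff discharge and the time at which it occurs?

Subtracting baseflow gives direct-runoff ordinates: 0.0, 31.0, 145.0, 260.0, 443.0, 665.0, 443.0, 295.0, 197.0, 131.0, 88.0, 0.0 m³/s.
The maximum is 665.0 m³/s, occurring at the reading for t = 2.5 h.

Q_p = 665.0 m³/s at t = 2.5 h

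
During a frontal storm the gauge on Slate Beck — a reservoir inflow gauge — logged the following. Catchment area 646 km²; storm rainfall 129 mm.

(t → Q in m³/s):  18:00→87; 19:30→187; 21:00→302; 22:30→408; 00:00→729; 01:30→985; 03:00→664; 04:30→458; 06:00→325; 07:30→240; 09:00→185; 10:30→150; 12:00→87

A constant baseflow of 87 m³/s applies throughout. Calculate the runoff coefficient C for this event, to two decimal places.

C ≈ 0.24

ΣQ_DR = 3676 m³/s; V = ΣQ_DR·Δt = 1.985 × 10^7 m³.
Runoff depth d = V / A = 30.73 mm.
C = d / P = 30.73 / 129 = 0.24.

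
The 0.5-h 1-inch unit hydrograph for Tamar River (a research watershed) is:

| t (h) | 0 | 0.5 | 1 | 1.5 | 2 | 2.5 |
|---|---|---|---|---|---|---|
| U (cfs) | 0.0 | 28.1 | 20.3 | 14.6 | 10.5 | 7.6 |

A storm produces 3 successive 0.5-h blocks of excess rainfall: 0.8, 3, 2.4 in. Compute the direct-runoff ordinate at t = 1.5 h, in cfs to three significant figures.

By discrete convolution, Q_j = Σ (P_i / 1 in) · U_{j−i}.
At t = 1.5 h (j=3): Q = (0.8/1)·14.6 + (3/1)·20.3 + (2.4/1)·28.1 = 140 cfs.

Q ≈ 140 cfs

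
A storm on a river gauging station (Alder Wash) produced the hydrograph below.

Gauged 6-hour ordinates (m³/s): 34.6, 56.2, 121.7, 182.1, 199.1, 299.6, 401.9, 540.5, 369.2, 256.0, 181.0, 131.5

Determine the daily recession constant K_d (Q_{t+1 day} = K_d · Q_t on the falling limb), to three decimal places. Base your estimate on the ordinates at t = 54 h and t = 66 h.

K_d ≈ 0.264

Between t = 54 h and t = 66 h the flow falls from 256.0 to 131.5 m³/s over 2×6 h = 12 h.
Per-interval ratio K = (131.5/256.0)^(1/2) = 0.7167; K_d = K^(24/6) = 0.264.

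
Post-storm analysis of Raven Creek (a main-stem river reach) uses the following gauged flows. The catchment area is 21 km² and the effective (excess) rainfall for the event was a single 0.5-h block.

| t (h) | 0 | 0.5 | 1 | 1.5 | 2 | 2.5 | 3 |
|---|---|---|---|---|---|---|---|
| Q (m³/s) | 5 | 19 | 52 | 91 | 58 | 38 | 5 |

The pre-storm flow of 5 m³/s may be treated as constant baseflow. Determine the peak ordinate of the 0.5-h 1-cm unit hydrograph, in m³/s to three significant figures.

U_p ≈ 43.1 m³/s

Direct runoff: 0.0, 14.0, 47.0, 86.0, 53.0, 33.0, 0.0 m³/s; ΣQ_DR = 233.0 m³/s, peak = 86.0 m³/s.
Runoff depth d = ΣQ_DR·Δt / A = 233.0 × 1800 / (21 km²) = 19.97 mm.
The 1-cm UH is the DRH scaled by (10 mm)/d, so U_p = 86.0 × 10/19.97 = 43.1 m³/s.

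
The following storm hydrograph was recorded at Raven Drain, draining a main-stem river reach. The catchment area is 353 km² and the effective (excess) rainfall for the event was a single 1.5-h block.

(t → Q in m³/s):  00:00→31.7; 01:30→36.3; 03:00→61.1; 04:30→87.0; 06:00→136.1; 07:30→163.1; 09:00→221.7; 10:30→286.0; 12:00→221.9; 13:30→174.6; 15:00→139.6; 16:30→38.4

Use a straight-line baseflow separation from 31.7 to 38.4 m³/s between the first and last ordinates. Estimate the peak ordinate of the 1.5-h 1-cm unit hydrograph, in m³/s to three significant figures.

Direct runoff: 0.00, 3.99, 28.18, 53.47, 101.96, 128.35, 186.35, 250.04, 185.33, 137.42, 101.81, 0.00 m³/s; ΣQ_DR = 1177 m³/s, peak = 250.04 m³/s.
Runoff depth d = ΣQ_DR·Δt / A = 1177 × 5400 / (353 km²) = 18.00 mm.
The 1-cm UH is the DRH scaled by (10 mm)/d, so U_p = 250.04 × 10/18.00 = 139 m³/s.

U_p ≈ 139 m³/s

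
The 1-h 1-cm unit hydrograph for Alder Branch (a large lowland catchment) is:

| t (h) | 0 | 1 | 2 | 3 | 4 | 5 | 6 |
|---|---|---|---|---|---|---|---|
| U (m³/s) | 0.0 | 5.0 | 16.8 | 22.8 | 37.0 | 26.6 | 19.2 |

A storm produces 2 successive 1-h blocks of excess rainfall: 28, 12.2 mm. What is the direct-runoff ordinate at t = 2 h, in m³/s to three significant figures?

Q ≈ 53.1 m³/s

By discrete convolution, Q_j = Σ (P_i / 10 mm) · U_{j−i}.
At t = 2 h (j=2): Q = (28/10)·16.8 + (12.2/10)·5.0 = 53.1 m³/s.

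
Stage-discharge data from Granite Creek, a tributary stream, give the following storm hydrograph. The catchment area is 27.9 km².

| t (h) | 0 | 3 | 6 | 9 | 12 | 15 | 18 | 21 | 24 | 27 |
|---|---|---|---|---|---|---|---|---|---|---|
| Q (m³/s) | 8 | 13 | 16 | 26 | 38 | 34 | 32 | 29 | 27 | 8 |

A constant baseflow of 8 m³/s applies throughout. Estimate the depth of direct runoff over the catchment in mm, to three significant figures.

d ≈ 58.5 mm

Direct runoff: 0.0, 5.0, 8.0, 18.0, 30.0, 26.0, 24.0, 21.0, 19.0, 0.0 m³/s; ΣQ_DR = 151.0 m³/s.
V = ΣQ_DR · Δt = 151.0 × 10800 s = 1.631 × 10^6 m³.
Over A = 27.9 km², depth = V / A = 58.5 mm.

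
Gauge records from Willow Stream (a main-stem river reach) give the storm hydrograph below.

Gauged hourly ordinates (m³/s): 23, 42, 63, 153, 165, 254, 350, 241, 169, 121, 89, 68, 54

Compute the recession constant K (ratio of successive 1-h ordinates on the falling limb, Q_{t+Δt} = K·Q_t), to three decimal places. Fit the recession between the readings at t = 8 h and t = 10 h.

Using the recession-limb readings at t = 8 h and t = 10 h: Q falls from 169 to 89 m³/s over 2 intervals.
K = (Q₂/Q₁)^(1/2) = (89/169)^(1/2) = 0.726.

K ≈ 0.726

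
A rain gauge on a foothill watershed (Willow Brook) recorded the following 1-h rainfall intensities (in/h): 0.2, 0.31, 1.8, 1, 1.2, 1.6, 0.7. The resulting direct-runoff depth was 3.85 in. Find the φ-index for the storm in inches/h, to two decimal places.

Only the 5 blocks with intensity above φ contribute runoff: 1.8, 1, 1.2, 1.6, 0.7 in/h.
Σ(I−φ)·Δt = d  ⇒  (1.8+1+1.2+1.6+0.7 − 5φ)·1 = 3.85
φ = (6.300 − 3.85/1) / 5 = 0.49 in/h.

φ ≈ 0.49 in/h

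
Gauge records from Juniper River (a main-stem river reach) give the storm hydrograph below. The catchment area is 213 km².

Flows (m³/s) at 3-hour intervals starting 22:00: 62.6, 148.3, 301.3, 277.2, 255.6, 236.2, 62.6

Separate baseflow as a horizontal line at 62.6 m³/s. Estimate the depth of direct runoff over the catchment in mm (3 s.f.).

d ≈ 45.9 mm

Direct runoff: 0.0, 85.7, 238.7, 214.6, 193.0, 173.6, 0.0 m³/s; ΣQ_DR = 905.6 m³/s.
V = ΣQ_DR · Δt = 905.6 × 10800 s = 9.780 × 10^6 m³.
Over A = 213 km², depth = V / A = 45.9 mm.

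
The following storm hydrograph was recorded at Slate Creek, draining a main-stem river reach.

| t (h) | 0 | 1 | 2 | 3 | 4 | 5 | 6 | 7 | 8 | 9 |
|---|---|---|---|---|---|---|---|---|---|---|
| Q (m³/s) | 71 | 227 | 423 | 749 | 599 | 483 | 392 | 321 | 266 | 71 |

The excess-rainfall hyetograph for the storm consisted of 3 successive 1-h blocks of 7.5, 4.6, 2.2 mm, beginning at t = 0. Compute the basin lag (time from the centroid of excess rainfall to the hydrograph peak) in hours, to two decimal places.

Centroid of excess rainfall: t_c = Σ P_i·t̄_i / ΣP_i = 1.1294 h (block centres at 0.5, 1.5, 2.5 h).
Hydrograph peak occurs at t = 3 h, so basin lag t_L = 3 − 1.1294 = 1.87 h.

t_L ≈ 1.87 h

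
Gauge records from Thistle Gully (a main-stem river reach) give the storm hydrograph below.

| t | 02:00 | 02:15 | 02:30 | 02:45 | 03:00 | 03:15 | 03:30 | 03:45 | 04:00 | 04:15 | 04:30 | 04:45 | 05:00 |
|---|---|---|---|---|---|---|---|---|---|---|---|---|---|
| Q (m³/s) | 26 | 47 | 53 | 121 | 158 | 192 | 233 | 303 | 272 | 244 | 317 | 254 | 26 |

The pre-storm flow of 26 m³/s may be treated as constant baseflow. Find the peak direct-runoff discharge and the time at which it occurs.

Subtracting baseflow gives direct-runoff ordinates: 0.0, 21.0, 27.0, 95.0, 132.0, 166.0, 207.0, 277.0, 246.0, 218.0, 291.0, 228.0, 0.0 m³/s.
The maximum is 291.0 m³/s, occurring at the reading for t = 04:30.

Q_p = 291.0 m³/s at t = 04:30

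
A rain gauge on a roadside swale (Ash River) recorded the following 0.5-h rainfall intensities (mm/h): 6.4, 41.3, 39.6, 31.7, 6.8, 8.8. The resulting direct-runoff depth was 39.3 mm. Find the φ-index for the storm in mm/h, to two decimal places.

φ ≈ 11.33 mm/h

Only the 3 blocks with intensity above φ contribute runoff: 41.3, 39.6, 31.7 mm/h.
Σ(I−φ)·Δt = d  ⇒  (41.3+39.6+31.7 − 3φ)·0.5 = 39.3
φ = (112.6 − 39.3/0.5) / 3 = 11.33 mm/h.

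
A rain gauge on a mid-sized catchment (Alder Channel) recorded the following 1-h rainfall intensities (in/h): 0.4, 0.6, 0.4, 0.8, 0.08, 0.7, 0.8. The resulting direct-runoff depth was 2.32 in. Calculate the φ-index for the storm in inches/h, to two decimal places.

Only the 6 blocks with intensity above φ contribute runoff: 0.4, 0.6, 0.4, 0.8, 0.7, 0.8 in/h.
Σ(I−φ)·Δt = d  ⇒  (0.4+0.6+0.4+0.8+0.7+0.8 − 6φ)·1 = 2.32
φ = (3.700 − 2.32/1) / 6 = 0.23 in/h.

φ ≈ 0.23 in/h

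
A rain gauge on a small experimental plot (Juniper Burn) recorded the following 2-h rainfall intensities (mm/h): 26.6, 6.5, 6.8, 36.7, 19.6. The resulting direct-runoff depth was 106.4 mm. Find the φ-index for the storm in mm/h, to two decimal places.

φ ≈ 9.90 mm/h

Only the 3 blocks with intensity above φ contribute runoff: 26.6, 36.7, 19.6 mm/h.
Σ(I−φ)·Δt = d  ⇒  (26.6+36.7+19.6 − 3φ)·2 = 106.4
φ = (82.90 − 106.4/2) / 3 = 9.90 mm/h.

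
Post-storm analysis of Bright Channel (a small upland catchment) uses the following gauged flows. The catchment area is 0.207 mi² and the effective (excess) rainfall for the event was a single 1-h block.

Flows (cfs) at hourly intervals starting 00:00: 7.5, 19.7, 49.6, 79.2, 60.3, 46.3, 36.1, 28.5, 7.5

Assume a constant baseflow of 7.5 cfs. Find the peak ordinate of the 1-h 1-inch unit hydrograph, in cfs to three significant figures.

U_p ≈ 35.8 cfs

Direct runoff: 0.0, 12.2, 42.1, 71.7, 52.8, 38.8, 28.6, 21.0, 0.0 cfs; ΣQ_DR = 267.2 cfs, peak = 71.7 cfs.
Runoff depth d = ΣQ_DR·Δt / A = 267.2 × 3600 / (0.207 mi²) = 2.000 in.
The 1-inch UH is the DRH scaled by (1 in)/d, so U_p = 71.7 × 1/2.000 = 35.8 cfs.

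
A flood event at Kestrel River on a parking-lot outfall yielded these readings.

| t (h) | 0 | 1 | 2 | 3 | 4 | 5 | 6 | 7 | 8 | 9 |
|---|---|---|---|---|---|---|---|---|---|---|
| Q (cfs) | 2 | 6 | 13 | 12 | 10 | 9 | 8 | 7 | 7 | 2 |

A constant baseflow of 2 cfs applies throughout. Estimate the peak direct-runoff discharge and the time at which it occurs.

Subtracting baseflow gives direct-runoff ordinates: 0.0, 4.0, 11.0, 10.0, 8.0, 7.0, 6.0, 5.0, 5.0, 0.0 cfs.
The maximum is 11.0 cfs, occurring at the reading for t = 2 h.

Q_p = 11.0 cfs at t = 2 h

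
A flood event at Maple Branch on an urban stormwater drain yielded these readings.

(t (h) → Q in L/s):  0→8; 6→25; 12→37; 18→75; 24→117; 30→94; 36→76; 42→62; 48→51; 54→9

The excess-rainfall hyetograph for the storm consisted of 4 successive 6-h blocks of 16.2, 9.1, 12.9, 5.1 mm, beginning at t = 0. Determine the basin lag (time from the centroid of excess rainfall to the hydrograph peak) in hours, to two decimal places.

Centroid of excess rainfall: t_c = Σ P_i·t̄_i / ΣP_i = 9.9561 h (block centres at 3, 9, 15, 21 h).
Hydrograph peak occurs at t = 24 h, so basin lag t_L = 24 − 9.9561 = 14.04 h.

t_L ≈ 14.04 h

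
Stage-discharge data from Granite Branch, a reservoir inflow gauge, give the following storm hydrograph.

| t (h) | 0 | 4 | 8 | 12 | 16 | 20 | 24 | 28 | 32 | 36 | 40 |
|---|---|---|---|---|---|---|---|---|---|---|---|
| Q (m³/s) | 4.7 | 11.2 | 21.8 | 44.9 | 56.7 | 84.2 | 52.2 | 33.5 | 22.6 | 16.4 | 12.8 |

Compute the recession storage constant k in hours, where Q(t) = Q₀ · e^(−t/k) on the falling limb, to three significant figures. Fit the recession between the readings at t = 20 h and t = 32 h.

On the falling limb, Q drops from 84.2 to 22.6 m³/s between t = 20 h and t = 32 h (Δt = 12 h).
k = −Δt / ln(Q₂/Q₁) = −12 / ln(22.6/84.2) = 9.12 h.

k ≈ 9.12 h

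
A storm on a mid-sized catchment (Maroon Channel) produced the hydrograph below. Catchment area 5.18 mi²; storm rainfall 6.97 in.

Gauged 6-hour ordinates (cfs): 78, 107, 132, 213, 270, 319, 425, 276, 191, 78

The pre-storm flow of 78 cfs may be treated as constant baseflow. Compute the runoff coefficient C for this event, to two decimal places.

ΣQ_DR = 1309 cfs; V = ΣQ_DR·Δt = 2.827 × 10^7 ft³.
Runoff depth d = V / A = 2.350 in.
C = d / P = 2.350 / 6.97 = 0.34.

C ≈ 0.34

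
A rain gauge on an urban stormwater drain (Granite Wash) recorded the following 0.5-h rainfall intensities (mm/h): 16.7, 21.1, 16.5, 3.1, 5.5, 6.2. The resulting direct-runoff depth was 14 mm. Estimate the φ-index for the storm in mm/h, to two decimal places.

φ ≈ 8.77 mm/h

Only the 3 blocks with intensity above φ contribute runoff: 16.7, 21.1, 16.5 mm/h.
Σ(I−φ)·Δt = d  ⇒  (16.7+21.1+16.5 − 3φ)·0.5 = 14
φ = (54.30 − 14/0.5) / 3 = 8.77 mm/h.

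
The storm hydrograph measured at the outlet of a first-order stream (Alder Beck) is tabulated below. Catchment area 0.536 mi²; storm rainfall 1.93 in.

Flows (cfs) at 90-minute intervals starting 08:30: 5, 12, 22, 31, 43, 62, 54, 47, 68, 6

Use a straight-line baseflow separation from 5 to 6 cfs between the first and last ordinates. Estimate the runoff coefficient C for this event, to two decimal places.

C ≈ 0.66

ΣQ_DR = 295.0 cfs; V = ΣQ_DR·Δt = 1.593 × 10^6 ft³.
Runoff depth d = V / A = 1.279 in.
C = d / P = 1.279 / 1.93 = 0.66.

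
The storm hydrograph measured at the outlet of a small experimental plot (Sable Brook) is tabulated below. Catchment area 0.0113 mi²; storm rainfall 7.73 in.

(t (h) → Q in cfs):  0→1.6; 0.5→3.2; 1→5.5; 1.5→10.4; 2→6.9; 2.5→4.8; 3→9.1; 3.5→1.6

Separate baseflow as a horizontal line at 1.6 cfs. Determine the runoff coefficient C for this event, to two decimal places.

ΣQ_DR = 30.30 cfs; V = ΣQ_DR·Δt = 54540 ft³.
Runoff depth d = V / A = 2.078 in.
C = d / P = 2.078 / 7.73 = 0.27.

C ≈ 0.27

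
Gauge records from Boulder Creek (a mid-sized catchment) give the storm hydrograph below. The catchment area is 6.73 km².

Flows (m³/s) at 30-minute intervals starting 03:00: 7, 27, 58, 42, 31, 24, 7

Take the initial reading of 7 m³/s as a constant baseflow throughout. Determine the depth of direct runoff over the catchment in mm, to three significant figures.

d ≈ 39.3 mm

Direct runoff: 0.0, 20.0, 51.0, 35.0, 24.0, 17.0, 0.0 m³/s; ΣQ_DR = 147.0 m³/s.
V = ΣQ_DR · Δt = 147.0 × 1800 s = 2.646 × 10^5 m³.
Over A = 6.73 km², depth = V / A = 39.3 mm.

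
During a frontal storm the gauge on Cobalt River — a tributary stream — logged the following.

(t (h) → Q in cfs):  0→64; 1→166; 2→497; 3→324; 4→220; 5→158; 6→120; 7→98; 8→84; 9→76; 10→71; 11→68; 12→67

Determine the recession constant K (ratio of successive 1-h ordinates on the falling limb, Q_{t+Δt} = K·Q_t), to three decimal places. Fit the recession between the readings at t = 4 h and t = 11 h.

K ≈ 0.846

Using the recession-limb readings at t = 4 h and t = 11 h: Q falls from 220 to 68 cfs over 7 intervals.
K = (Q₂/Q₁)^(1/7) = (68/220)^(1/7) = 0.846.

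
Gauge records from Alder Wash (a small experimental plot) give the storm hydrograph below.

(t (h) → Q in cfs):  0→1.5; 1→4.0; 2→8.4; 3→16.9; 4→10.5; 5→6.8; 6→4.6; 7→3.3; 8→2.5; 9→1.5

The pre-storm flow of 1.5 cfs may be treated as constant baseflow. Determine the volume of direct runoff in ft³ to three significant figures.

V ≈ 1.62 × 10^5 ft³

Direct-runoff ordinates (Q − Q_b): 0.0, 2.5, 6.9, 15.4, 9.0, 5.3, 3.1, 1.8, 1.0, 0.0 cfs.
ΣQ_DR = 45.00 cfs.
With Δt = 1 h = 3600 s, V = ΣQ_DR · Δt = 45.00 × 3600 = 1.62 × 10^5 ft³.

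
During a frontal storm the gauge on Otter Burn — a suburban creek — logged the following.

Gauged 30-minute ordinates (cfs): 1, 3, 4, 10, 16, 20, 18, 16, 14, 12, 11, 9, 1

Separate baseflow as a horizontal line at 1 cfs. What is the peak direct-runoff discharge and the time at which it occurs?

Subtracting baseflow gives direct-runoff ordinates: 0.0, 2.0, 3.0, 9.0, 15.0, 19.0, 17.0, 15.0, 13.0, 11.0, 10.0, 8.0, 0.0 cfs.
The maximum is 19.0 cfs, occurring at the reading for t = 2.5 h.

Q_p = 19.0 cfs at t = 2.5 h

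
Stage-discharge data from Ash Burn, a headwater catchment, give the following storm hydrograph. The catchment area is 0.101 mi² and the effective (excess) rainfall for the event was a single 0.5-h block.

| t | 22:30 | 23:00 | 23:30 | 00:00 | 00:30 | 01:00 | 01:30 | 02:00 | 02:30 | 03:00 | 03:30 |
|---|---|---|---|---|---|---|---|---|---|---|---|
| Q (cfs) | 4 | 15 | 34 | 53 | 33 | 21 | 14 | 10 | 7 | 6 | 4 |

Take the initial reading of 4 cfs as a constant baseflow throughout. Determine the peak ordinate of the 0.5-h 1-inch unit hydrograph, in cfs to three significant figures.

U_p ≈ 40.7 cfs

Direct runoff: 0.0, 11.0, 30.0, 49.0, 29.0, 17.0, 10.0, 6.0, 3.0, 2.0, 0.0 cfs; ΣQ_DR = 157.0 cfs, peak = 49.0 cfs.
Runoff depth d = ΣQ_DR·Δt / A = 157.0 × 1800 / (0.101 mi²) = 1.204 in.
The 1-inch UH is the DRH scaled by (1 in)/d, so U_p = 49.0 × 1/1.204 = 40.7 cfs.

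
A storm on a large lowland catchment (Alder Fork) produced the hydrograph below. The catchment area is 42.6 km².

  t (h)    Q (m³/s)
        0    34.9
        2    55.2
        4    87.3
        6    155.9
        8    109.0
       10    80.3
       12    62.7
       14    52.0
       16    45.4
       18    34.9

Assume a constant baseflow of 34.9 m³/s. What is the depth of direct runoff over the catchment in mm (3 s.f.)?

Direct runoff: 0.0, 20.3, 52.4, 121.0, 74.1, 45.4, 27.8, 17.1, 10.5, 0.0 m³/s; ΣQ_DR = 368.6 m³/s.
V = ΣQ_DR · Δt = 368.6 × 7200 s = 2.654 × 10^6 m³.
Over A = 42.6 km², depth = V / A = 62.3 mm.

d ≈ 62.3 mm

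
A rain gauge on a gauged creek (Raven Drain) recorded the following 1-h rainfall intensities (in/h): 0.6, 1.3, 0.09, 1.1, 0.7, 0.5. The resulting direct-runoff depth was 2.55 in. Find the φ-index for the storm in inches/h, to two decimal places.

φ ≈ 0.33 in/h

Only the 5 blocks with intensity above φ contribute runoff: 0.6, 1.3, 1.1, 0.7, 0.5 in/h.
Σ(I−φ)·Δt = d  ⇒  (0.6+1.3+1.1+0.7+0.5 − 5φ)·1 = 2.55
φ = (4.200 − 2.55/1) / 5 = 0.33 in/h.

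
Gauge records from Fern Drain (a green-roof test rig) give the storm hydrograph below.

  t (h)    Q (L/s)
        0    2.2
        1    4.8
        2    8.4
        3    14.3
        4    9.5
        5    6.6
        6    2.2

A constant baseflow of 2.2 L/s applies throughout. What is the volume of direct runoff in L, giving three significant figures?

Direct-runoff ordinates (Q − Q_b): 0.0, 2.6, 6.2, 12.1, 7.3, 4.4, 0.0 L/s.
ΣQ_DR = 32.60 L/s.
With Δt = 1 h = 3600 s, V = ΣQ_DR · Δt = 32.60 × 3600 = 1.17 × 10^5 L.

V ≈ 1.17 × 10^5 L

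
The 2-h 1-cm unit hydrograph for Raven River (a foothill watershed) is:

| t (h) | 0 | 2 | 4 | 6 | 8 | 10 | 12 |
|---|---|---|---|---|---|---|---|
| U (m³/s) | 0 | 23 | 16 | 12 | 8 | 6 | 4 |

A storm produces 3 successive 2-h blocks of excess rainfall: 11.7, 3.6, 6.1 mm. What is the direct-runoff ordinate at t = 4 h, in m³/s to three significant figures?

Q ≈ 27.0 m³/s

By discrete convolution, Q_j = Σ (P_i / 10 mm) · U_{j−i}.
At t = 4 h (j=2): Q = (11.7/10)·16 + (3.6/10)·23 + (6.1/10)·0 = 27.0 m³/s.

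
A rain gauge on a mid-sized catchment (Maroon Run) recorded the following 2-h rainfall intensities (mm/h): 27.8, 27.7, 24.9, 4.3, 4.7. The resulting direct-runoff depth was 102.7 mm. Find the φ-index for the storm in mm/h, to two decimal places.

φ ≈ 9.68 mm/h

Only the 3 blocks with intensity above φ contribute runoff: 27.8, 27.7, 24.9 mm/h.
Σ(I−φ)·Δt = d  ⇒  (27.8+27.7+24.9 − 3φ)·2 = 102.7
φ = (80.40 − 102.7/2) / 3 = 9.68 mm/h.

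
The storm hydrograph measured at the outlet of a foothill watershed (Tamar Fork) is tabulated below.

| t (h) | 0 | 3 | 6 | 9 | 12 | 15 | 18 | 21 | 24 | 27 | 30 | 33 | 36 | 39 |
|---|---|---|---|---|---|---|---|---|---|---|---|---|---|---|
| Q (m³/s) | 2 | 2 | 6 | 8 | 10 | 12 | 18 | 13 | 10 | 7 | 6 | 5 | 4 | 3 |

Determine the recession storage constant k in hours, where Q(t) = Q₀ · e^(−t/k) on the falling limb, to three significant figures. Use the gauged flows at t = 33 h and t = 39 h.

k ≈ 11.7 h

On the falling limb, Q drops from 5 to 3 m³/s between t = 33 h and t = 39 h (Δt = 6 h).
k = −Δt / ln(Q₂/Q₁) = −6 / ln(3/5) = 11.7 h.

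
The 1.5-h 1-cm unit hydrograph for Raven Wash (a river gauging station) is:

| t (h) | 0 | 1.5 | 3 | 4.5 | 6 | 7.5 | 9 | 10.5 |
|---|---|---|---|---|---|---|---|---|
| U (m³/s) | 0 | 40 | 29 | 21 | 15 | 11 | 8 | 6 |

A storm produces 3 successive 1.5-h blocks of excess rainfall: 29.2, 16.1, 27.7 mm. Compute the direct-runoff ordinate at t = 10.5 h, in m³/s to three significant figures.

Q ≈ 60.9 m³/s

By discrete convolution, Q_j = Σ (P_i / 10 mm) · U_{j−i}.
At t = 10.5 h (j=7): Q = (29.2/10)·6 + (16.1/10)·8 + (27.7/10)·11 = 60.9 m³/s.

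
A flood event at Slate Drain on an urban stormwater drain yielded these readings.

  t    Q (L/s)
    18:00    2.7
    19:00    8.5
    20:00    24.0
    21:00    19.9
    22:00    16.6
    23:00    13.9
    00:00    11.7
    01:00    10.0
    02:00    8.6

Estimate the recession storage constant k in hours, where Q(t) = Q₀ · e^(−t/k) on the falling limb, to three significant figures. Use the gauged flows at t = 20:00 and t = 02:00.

k ≈ 5.85 h

On the falling limb, Q drops from 24.0 to 8.6 L/s between t = 20:00 and t = 02:00 (Δt = 6 h).
k = −Δt / ln(Q₂/Q₁) = −6 / ln(8.6/24.0) = 5.85 h.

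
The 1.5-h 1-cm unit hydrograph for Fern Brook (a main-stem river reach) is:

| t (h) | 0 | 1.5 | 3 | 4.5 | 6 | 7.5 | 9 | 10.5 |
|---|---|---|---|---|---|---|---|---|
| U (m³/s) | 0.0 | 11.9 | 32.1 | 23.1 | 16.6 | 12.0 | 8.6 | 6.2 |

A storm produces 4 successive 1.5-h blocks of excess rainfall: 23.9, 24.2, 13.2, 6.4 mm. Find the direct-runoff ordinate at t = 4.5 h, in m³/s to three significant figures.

By discrete convolution, Q_j = Σ (P_i / 10 mm) · U_{j−i}.
At t = 4.5 h (j=3): Q = (23.9/10)·23.1 + (24.2/10)·32.1 + (13.2/10)·11.9 + (6.4/10)·0.0 = 149 m³/s.

Q ≈ 149 m³/s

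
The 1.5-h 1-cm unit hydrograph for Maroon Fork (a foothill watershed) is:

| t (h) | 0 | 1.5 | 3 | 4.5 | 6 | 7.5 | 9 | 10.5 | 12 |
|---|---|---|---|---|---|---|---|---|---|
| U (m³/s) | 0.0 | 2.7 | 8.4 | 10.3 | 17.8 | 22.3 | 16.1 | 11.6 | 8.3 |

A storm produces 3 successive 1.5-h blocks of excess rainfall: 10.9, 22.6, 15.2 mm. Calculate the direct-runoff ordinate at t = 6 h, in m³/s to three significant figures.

By discrete convolution, Q_j = Σ (P_i / 10 mm) · U_{j−i}.
At t = 6 h (j=4): Q = (10.9/10)·17.8 + (22.6/10)·10.3 + (15.2/10)·8.4 = 55.4 m³/s.

Q ≈ 55.4 m³/s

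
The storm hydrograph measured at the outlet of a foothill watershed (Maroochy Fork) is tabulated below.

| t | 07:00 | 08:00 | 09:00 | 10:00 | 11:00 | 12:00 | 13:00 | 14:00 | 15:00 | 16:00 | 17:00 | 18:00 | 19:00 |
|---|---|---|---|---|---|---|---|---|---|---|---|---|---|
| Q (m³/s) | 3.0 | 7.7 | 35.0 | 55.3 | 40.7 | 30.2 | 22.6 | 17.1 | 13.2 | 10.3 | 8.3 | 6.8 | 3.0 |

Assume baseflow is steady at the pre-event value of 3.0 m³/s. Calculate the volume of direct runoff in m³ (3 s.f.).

Direct-runoff ordinates (Q − Q_b): 0.0, 4.7, 32.0, 52.3, 37.7, 27.2, 19.6, 14.1, 10.2, 7.3, 5.3, 3.8, 0.0 m³/s.
ΣQ_DR = 214.2 m³/s.
With Δt = 1 h = 3600 s, V = ΣQ_DR · Δt = 214.2 × 3600 = 7.71 × 10^5 m³.

V ≈ 7.71 × 10^5 m³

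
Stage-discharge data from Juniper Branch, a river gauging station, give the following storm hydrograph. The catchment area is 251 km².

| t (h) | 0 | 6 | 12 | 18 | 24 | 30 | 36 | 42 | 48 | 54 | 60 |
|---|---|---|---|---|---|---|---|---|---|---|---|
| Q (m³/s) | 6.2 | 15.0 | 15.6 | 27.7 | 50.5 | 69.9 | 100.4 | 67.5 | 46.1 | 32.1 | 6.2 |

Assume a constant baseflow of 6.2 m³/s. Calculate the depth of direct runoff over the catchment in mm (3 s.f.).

d ≈ 31.8 mm

Direct runoff: 0.0, 8.8, 9.4, 21.5, 44.3, 63.7, 94.2, 61.3, 39.9, 25.9, 0.0 m³/s; ΣQ_DR = 369.0 m³/s.
V = ΣQ_DR · Δt = 369.0 × 21600 s = 7.970 × 10^6 m³.
Over A = 251 km², depth = V / A = 31.8 mm.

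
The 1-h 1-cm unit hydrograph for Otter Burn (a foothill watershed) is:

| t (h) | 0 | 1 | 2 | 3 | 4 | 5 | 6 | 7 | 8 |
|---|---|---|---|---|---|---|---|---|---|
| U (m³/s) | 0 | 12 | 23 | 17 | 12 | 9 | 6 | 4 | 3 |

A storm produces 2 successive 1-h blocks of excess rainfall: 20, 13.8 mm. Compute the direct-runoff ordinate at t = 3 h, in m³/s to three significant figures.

By discrete convolution, Q_j = Σ (P_i / 10 mm) · U_{j−i}.
At t = 3 h (j=3): Q = (20/10)·17 + (13.8/10)·23 = 65.7 m³/s.

Q ≈ 65.7 m³/s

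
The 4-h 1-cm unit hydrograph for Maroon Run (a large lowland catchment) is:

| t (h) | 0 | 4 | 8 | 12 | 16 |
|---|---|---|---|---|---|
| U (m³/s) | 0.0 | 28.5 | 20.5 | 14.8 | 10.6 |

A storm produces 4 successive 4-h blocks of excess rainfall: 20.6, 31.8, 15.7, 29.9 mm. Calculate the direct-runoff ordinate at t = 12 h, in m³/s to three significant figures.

By discrete convolution, Q_j = Σ (P_i / 10 mm) · U_{j−i}.
At t = 12 h (j=3): Q = (20.6/10)·14.8 + (31.8/10)·20.5 + (15.7/10)·28.5 + (29.9/10)·0.0 = 140 m³/s.

Q ≈ 140 m³/s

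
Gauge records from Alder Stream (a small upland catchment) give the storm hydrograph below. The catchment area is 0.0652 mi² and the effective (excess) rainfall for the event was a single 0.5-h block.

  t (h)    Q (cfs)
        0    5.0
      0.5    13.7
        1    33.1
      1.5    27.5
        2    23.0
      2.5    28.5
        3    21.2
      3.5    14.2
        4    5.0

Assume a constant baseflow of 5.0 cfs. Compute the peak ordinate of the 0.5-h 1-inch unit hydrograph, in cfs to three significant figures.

U_p ≈ 18.7 cfs

Direct runoff: 0.0, 8.7, 28.1, 22.5, 18.0, 23.5, 16.2, 9.2, 0.0 cfs; ΣQ_DR = 126.2 cfs, peak = 28.1 cfs.
Runoff depth d = ΣQ_DR·Δt / A = 126.2 × 1800 / (0.0652 mi²) = 1.500 in.
The 1-inch UH is the DRH scaled by (1 in)/d, so U_p = 28.1 × 1/1.500 = 18.7 cfs.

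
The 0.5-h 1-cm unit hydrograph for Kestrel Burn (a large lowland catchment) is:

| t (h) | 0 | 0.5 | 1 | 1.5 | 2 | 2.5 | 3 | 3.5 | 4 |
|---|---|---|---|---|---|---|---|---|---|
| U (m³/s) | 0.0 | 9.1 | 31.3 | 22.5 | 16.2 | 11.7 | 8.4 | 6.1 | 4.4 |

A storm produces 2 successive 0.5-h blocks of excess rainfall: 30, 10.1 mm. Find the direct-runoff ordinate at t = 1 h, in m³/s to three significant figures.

Q ≈ 103 m³/s

By discrete convolution, Q_j = Σ (P_i / 10 mm) · U_{j−i}.
At t = 1 h (j=2): Q = (30/10)·31.3 + (10.1/10)·9.1 = 103 m³/s.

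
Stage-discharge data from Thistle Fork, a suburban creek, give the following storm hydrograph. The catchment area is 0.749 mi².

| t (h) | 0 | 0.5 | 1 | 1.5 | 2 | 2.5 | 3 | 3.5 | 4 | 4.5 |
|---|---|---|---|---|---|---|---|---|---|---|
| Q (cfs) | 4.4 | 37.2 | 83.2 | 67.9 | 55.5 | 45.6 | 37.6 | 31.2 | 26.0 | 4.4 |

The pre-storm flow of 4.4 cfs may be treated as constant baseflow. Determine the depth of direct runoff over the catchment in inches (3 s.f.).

Direct runoff: 0.0, 32.8, 78.8, 63.5, 51.1, 41.2, 33.2, 26.8, 21.6, 0.0 cfs; ΣQ_DR = 349.0 cfs.
V = ΣQ_DR · Δt = 349.0 × 1800 s = 6.282 × 10^5 ft³.
Over A = 0.749 mi², depth = V / A = 0.361 in.

d ≈ 0.361 in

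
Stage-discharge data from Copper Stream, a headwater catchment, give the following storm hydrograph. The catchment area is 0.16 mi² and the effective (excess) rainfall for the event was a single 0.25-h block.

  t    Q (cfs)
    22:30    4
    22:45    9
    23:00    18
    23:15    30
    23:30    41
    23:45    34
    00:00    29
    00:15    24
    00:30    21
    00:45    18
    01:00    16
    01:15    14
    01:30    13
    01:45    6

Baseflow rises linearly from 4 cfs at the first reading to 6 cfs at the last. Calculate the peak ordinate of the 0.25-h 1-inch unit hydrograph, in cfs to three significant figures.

U_p ≈ 72.6 cfs

Direct runoff: 0.00, 4.85, 13.69, 25.54, 36.38, 29.23, 24.08, 18.92, 15.77, 12.62, 10.46, 8.31, 7.15, 0.00 cfs; ΣQ_DR = 207.0 cfs, peak = 36.38 cfs.
Runoff depth d = ΣQ_DR·Δt / A = 207.0 × 900 / (0.16 mi²) = 0.5012 in.
The 1-inch UH is the DRH scaled by (1 in)/d, so U_p = 36.38 × 1/0.5012 = 72.6 cfs.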